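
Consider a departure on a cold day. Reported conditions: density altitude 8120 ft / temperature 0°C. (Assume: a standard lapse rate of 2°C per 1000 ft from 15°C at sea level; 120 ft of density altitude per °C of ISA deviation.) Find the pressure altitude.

DA = PA + 120 × (OAT − (15 − 2·PA/1000)) = PA + 120·OAT − 1800 + 0.24·PA = 1.24·PA + 120·OAT − 1800.
So 1.24·PA = 8120 − 120 × 0 + 1800 = 9920.
PA = 9920 / 1.24 = 8000 ft.

8000 ft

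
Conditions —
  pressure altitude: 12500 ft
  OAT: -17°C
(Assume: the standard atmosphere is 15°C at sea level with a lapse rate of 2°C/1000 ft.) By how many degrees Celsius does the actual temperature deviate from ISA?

ISA temperature at 12500 ft = 15 − 2 × (12500/1000) = -10°C.
Deviation = OAT − ISA = -17 − (-10) = -7°C.

ISA-7°C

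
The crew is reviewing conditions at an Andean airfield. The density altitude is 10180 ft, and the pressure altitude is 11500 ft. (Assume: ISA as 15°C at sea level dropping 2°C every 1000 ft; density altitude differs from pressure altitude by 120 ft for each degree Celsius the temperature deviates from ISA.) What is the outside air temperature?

-19°C

Density altitude − pressure altitude = 10180 − 11500 = -1320 ft.
At 120 ft/°C that is an ISA deviation of -1320/120 = -11°C.
ISA temperature at 11500 ft = 15 − 2 × (11500/1000) = -8°C.
OAT = ISA + deviation = -8 + (-11) = -19°C.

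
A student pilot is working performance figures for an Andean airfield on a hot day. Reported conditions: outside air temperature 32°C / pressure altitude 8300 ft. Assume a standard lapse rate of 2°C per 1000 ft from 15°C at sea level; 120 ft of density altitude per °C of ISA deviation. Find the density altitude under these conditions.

ISA temperature at 8300 ft = 15 − 2 × (8300/1000) = -1.6°C.
ISA deviation = 32 − (-1.6) = +33.6°C.
Density altitude = 8300 + 120 × (33.6) = 8300 + (+4032) = 12332 ft.

12332 ft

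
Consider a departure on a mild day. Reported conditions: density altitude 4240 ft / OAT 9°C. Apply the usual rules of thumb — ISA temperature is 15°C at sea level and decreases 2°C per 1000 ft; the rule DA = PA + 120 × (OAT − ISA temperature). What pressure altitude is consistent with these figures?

4000 ft

DA = PA + 120 × (OAT − (15 − 2·PA/1000)) = PA + 120·OAT − 1800 + 0.24·PA = 1.24·PA + 120·OAT − 1800.
So 1.24·PA = 4240 − 120 × 9 + 1800 = 4960.
PA = 4960 / 1.24 = 4000 ft.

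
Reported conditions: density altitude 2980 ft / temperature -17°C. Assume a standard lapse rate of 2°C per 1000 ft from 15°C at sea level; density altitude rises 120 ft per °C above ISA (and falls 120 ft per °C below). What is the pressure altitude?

DA = PA + 120 × (OAT − (15 − 2·PA/1000)) = PA + 120·OAT − 1800 + 0.24·PA = 1.24·PA + 120·OAT − 1800.
So 1.24·PA = 2980 − 120 × (-17) + 1800 = 6820.
PA = 6820 / 1.24 = 5500 ft.

5500 ft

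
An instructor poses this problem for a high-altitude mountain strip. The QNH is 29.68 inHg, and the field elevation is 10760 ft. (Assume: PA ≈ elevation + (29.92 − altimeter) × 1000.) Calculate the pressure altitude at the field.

11000 ft

Pressure correction = (29.92 − 29.68) × 1000 = +240 ft.
Pressure altitude = 10760 + (+240) = 11000 ft.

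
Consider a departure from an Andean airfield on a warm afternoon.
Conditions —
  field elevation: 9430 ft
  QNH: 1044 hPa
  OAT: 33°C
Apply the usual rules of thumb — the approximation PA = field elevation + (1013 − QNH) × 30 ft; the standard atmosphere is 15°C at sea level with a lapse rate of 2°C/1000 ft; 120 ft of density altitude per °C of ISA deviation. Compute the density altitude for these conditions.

12700 ft

Pressure altitude = 9430 + (1013 − 1044) × 30 = 9430 + (-930) = 8500 ft.
ISA temperature at 8500 ft = 15 − 2 × (8500/1000) = -2°C.
ISA deviation = 33 − (-2) = +35°C.
Density altitude = 8500 + 120 × (35) = 12700 ft.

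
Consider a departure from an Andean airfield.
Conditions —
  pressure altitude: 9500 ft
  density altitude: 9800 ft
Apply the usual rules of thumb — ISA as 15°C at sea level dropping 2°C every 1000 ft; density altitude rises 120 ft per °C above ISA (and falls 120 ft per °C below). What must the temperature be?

Density altitude − pressure altitude = 9800 − 9500 = +300 ft.
At 120 ft/°C that is an ISA deviation of 300/120 = +2.5°C.
ISA temperature at 9500 ft = 15 − 2 × (9500/1000) = -4°C.
OAT = ISA + deviation = -4 + (+2.5) = -1.5°C.

-1.5°C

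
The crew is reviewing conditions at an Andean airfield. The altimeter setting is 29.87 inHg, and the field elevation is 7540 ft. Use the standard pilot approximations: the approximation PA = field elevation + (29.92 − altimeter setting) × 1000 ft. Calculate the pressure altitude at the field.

Pressure correction = (29.92 − 29.87) × 1000 = +50 ft.
Pressure altitude = 7540 + (+50) = 7590 ft.

7590 ft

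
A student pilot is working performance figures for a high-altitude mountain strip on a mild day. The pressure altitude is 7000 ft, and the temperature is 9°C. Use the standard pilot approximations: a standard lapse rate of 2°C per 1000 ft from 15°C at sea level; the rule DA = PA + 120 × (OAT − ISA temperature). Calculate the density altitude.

ISA temperature at 7000 ft = 15 − 2 × (7000/1000) = 1°C.
ISA deviation = 9 − 1 = +8°C.
Density altitude = 7000 + 120 × (8) = 7000 + (+960) = 7960 ft.

7960 ft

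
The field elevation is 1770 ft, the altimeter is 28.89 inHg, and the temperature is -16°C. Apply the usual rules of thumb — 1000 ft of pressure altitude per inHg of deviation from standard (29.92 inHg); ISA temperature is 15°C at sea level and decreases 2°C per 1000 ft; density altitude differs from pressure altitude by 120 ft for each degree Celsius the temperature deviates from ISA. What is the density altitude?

Pressure altitude = 1770 + (29.92 − 28.89) × 1000 = 1770 + (+1030) = 2800 ft.
ISA temperature at 2800 ft = 15 − 2 × (2800/1000) = 9.4°C.
ISA deviation = -16 − 9.4 = -25.4°C.
Density altitude = 2800 + 120 × (-25.4) = -248 ft.

-248 ft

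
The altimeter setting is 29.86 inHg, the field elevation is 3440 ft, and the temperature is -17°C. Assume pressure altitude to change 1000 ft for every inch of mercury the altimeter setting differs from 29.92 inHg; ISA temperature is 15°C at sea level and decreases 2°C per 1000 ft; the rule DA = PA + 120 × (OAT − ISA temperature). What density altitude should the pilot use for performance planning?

Pressure altitude = 3440 + (29.92 − 29.86) × 1000 = 3440 + (+60) = 3500 ft.
ISA temperature at 3500 ft = 15 − 2 × (3500/1000) = 8°C.
ISA deviation = -17 − 8 = -25°C.
Density altitude = 3500 + 120 × (-25) = 500 ft.

500 ft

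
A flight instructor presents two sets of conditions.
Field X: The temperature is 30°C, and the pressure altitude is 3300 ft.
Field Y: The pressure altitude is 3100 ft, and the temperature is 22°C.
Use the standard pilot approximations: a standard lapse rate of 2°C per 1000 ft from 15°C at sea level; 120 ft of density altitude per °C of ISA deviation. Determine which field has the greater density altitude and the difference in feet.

Field X by 1208 ft

Field X: ISA temp = 8.4°C, deviation +21.6°C, DA = 3300 + 120 × 21.6 = 5892 ft.
Field Y: ISA temp = 8.8°C, deviation +13.2°C, DA = 3100 + 120 × 13.2 = 4684 ft.
Field X is higher by 5892 − 4684 = 1208 ft.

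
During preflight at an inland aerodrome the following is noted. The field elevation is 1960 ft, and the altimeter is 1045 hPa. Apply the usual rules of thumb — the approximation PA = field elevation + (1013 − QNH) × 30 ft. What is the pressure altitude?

1000 ft

Pressure correction = (1013 − 1045) × 30 = -960 ft.
Pressure altitude = 1960 + (-960) = 1000 ft.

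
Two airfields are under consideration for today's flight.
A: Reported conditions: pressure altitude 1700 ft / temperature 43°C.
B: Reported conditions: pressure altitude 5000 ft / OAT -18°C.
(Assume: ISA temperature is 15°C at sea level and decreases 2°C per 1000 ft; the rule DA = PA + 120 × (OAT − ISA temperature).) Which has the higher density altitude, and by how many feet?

A by 3228 ft

A: ISA temp = 11.6°C, deviation +31.4°C, DA = 1700 + 120 × 31.4 = 5468 ft.
B: ISA temp = 5°C, deviation -23°C, DA = 5000 + 120 × (-23) = 2240 ft.
A is higher by 5468 − 2240 = 3228 ft.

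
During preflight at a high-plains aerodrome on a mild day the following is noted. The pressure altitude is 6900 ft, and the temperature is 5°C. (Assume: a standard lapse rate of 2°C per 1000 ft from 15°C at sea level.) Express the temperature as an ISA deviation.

ISA temperature at 6900 ft = 15 − 2 × (6900/1000) = 1.2°C.
Deviation = OAT − ISA = 5 − 1.2 = +3.8°C.

ISA+3.8°C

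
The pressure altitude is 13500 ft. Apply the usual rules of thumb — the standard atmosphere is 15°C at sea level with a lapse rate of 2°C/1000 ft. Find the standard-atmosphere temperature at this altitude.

ISA temperature = 15 − 2 × (13500/1000) = 15 − 27 = -12°C.

-12°C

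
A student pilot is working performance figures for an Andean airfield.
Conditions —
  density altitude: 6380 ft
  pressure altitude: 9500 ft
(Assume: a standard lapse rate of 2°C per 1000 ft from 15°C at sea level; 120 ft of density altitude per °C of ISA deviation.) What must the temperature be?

-30°C

Density altitude − pressure altitude = 6380 − 9500 = -3120 ft.
At 120 ft/°C that is an ISA deviation of -3120/120 = -26°C.
ISA temperature at 9500 ft = 15 − 2 × (9500/1000) = -4°C.
OAT = ISA + deviation = -4 + (-26) = -30°C.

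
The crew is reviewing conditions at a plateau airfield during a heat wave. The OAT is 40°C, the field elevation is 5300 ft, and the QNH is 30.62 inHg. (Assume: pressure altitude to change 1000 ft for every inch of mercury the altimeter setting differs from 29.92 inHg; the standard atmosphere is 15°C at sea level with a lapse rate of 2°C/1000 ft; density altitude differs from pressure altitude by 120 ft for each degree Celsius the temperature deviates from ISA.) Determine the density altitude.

8704 ft

Pressure altitude = 5300 + (29.92 − 30.62) × 1000 = 5300 + (-700) = 4600 ft.
ISA temperature at 4600 ft = 15 − 2 × (4600/1000) = 5.8°C.
ISA deviation = 40 − 5.8 = +34.2°C.
Density altitude = 4600 + 120 × (34.2) = 8704 ft.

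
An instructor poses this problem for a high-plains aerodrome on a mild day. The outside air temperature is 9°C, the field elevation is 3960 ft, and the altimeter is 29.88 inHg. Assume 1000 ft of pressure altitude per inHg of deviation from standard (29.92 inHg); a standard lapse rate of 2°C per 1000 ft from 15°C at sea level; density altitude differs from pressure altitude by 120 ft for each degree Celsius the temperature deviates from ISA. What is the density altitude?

4240 ft

Pressure altitude = 3960 + (29.92 − 29.88) × 1000 = 3960 + (+40) = 4000 ft.
ISA temperature at 4000 ft = 15 − 2 × (4000/1000) = 7°C.
ISA deviation = 9 − 7 = +2°C.
Density altitude = 4000 + 120 × (2) = 4240 ft.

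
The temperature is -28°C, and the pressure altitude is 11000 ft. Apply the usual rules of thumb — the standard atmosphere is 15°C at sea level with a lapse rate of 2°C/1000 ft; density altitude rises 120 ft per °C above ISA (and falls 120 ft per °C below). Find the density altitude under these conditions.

8480 ft

ISA temperature at 11000 ft = 15 − 2 × (11000/1000) = -7°C.
ISA deviation = -28 − (-7) = -21°C.
Density altitude = 11000 + 120 × (-21) = 11000 + (-2520) = 8480 ft.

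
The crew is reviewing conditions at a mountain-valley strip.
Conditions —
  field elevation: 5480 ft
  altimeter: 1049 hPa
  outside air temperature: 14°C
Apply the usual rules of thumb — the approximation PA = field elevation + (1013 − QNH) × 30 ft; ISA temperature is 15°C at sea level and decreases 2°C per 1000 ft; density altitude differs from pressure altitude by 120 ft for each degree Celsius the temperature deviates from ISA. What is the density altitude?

Pressure altitude = 5480 + (1013 − 1049) × 30 = 5480 + (-1080) = 4400 ft.
ISA temperature at 4400 ft = 15 − 2 × (4400/1000) = 6.2°C.
ISA deviation = 14 − 6.2 = +7.8°C.
Density altitude = 4400 + 120 × (7.8) = 5336 ft.

5336 ft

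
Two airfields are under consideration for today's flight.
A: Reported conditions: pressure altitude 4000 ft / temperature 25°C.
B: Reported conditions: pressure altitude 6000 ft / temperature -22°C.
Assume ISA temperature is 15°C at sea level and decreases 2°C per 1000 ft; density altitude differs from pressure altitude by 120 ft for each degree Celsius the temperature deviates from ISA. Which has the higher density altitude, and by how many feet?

A by 3160 ft

A: ISA temp = 7°C, deviation +18°C, DA = 4000 + 120 × 18 = 6160 ft.
B: ISA temp = 3°C, deviation -25°C, DA = 6000 + 120 × (-25) = 3000 ft.
A is higher by 6160 − 3000 = 3160 ft.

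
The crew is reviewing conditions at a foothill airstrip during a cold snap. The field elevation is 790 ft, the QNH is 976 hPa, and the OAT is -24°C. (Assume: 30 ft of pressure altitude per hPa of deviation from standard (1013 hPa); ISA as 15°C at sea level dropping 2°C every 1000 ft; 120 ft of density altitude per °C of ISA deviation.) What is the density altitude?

Pressure altitude = 790 + (1013 − 976) × 30 = 790 + (+1110) = 1900 ft.
ISA temperature at 1900 ft = 15 − 2 × (1900/1000) = 11.2°C.
ISA deviation = -24 − 11.2 = -35.2°C.
Density altitude = 1900 + 120 × (-35.2) = -2324 ft.

-2324 ft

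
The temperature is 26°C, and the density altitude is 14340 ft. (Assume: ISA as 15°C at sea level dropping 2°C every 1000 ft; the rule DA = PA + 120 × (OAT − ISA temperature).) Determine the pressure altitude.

10500 ft

DA = PA + 120 × (OAT − (15 − 2·PA/1000)) = PA + 120·OAT − 1800 + 0.24·PA = 1.24·PA + 120·OAT − 1800.
So 1.24·PA = 14340 − 120 × 26 + 1800 = 13020.
PA = 13020 / 1.24 = 10500 ft.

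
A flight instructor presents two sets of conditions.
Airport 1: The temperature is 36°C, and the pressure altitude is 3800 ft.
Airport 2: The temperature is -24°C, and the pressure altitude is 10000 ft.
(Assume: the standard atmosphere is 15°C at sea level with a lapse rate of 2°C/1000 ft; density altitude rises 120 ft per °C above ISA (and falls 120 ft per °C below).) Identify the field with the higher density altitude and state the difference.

Airport 2 by 488 ft

Airport 1: ISA temp = 7.4°C, deviation +28.6°C, DA = 3800 + 120 × 28.6 = 7232 ft.
Airport 2: ISA temp = -5°C, deviation -19°C, DA = 10000 + 120 × (-19) = 7720 ft.
Airport 2 is higher by 7720 − 7232 = 488 ft.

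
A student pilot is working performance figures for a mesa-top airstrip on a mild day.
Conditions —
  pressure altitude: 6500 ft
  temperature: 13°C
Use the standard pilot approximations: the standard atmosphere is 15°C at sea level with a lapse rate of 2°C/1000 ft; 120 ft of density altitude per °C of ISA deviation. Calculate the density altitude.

7820 ft

ISA temperature at 6500 ft = 15 − 2 × (6500/1000) = 2°C.
ISA deviation = 13 − 2 = +11°C.
Density altitude = 6500 + 120 × (11) = 6500 + (+1320) = 7820 ft.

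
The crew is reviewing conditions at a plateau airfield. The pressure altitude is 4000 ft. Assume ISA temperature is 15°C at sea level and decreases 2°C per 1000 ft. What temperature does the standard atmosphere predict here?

7°C

ISA temperature = 15 − 2 × (4000/1000) = 15 − 8 = 7°C.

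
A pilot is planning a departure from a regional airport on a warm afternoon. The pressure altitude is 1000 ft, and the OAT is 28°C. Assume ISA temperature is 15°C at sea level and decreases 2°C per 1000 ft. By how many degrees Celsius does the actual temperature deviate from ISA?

ISA temperature at 1000 ft = 15 − 2 × (1000/1000) = 13°C.
Deviation = OAT − ISA = 28 − 13 = +15°C.

ISA+15°C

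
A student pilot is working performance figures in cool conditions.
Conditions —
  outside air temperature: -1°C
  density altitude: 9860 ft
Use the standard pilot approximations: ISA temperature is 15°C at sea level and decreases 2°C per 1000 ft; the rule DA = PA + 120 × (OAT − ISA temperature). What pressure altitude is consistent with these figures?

DA = PA + 120 × (OAT − (15 − 2·PA/1000)) = PA + 120·OAT − 1800 + 0.24·PA = 1.24·PA + 120·OAT − 1800.
So 1.24·PA = 9860 − 120 × (-1) + 1800 = 11780.
PA = 11780 / 1.24 = 9500 ft.

9500 ft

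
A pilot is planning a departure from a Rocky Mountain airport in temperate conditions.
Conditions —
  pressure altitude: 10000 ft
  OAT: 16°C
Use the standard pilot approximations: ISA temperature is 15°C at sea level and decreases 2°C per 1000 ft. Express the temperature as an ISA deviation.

ISA+21°C

ISA temperature at 10000 ft = 15 − 2 × (10000/1000) = -5°C.
Deviation = OAT − ISA = 16 − (-5) = +21°C.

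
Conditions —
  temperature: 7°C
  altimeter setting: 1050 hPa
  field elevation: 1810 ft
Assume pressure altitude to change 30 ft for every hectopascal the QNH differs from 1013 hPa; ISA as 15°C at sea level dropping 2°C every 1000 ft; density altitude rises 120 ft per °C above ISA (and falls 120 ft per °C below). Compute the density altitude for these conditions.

Pressure altitude = 1810 + (1013 − 1050) × 30 = 1810 + (-1110) = 700 ft.
ISA temperature at 700 ft = 15 − 2 × (700/1000) = 13.6°C.
ISA deviation = 7 − 13.6 = -6.6°C.
Density altitude = 700 + 120 × (-6.6) = -92 ft.

-92 ft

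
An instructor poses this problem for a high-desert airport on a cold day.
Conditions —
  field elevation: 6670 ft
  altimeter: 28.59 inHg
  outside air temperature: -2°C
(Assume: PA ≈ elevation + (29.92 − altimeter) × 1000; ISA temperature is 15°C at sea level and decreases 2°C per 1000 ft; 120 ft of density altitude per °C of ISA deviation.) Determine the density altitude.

Pressure altitude = 6670 + (29.92 − 28.59) × 1000 = 6670 + (+1330) = 8000 ft.
ISA temperature at 8000 ft = 15 − 2 × (8000/1000) = -1°C.
ISA deviation = -2 − (-1) = -1°C.
Density altitude = 8000 + 120 × (-1) = 7880 ft.

7880 ft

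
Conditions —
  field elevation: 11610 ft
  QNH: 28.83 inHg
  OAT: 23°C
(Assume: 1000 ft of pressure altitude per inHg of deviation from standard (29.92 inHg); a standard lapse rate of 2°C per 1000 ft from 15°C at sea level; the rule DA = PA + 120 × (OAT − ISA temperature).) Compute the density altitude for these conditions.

Pressure altitude = 11610 + (29.92 − 28.83) × 1000 = 11610 + (+1090) = 12700 ft.
ISA temperature at 12700 ft = 15 − 2 × (12700/1000) = -10.4°C.
ISA deviation = 23 − (-10.4) = +33.4°C.
Density altitude = 12700 + 120 × (33.4) = 16708 ft.

16708 ft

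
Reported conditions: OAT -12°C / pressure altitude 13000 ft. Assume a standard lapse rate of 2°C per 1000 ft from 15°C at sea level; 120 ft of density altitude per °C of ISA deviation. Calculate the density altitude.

12880 ft

ISA temperature at 13000 ft = 15 − 2 × (13000/1000) = -11°C.
ISA deviation = -12 − (-11) = -1°C.
Density altitude = 13000 + 120 × (-1) = 13000 + (-120) = 12880 ft.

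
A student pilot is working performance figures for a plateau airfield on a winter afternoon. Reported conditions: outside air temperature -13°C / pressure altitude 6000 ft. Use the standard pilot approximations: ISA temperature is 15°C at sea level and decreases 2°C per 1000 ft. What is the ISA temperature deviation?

ISA temperature at 6000 ft = 15 − 2 × (6000/1000) = 3°C.
Deviation = OAT − ISA = -13 − 3 = -16°C.

ISA-16°C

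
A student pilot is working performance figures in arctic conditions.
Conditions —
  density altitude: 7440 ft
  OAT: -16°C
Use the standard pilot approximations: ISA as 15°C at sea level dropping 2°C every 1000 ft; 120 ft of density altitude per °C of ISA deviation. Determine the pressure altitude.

DA = PA + 120 × (OAT − (15 − 2·PA/1000)) = PA + 120·OAT − 1800 + 0.24·PA = 1.24·PA + 120·OAT − 1800.
So 1.24·PA = 7440 − 120 × (-16) + 1800 = 11160.
PA = 11160 / 1.24 = 9000 ft.

9000 ft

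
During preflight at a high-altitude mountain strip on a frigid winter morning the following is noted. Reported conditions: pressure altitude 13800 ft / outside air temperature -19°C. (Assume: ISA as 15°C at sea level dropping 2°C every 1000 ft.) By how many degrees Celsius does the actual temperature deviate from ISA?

ISA-6.4°C

ISA temperature at 13800 ft = 15 − 2 × (13800/1000) = -12.6°C.
Deviation = OAT − ISA = -19 − (-12.6) = -6.4°C.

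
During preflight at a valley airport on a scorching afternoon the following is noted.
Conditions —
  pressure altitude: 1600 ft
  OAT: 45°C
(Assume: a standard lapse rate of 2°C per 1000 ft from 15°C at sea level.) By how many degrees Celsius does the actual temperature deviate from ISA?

ISA temperature at 1600 ft = 15 − 2 × (1600/1000) = 11.8°C.
Deviation = OAT − ISA = 45 − 11.8 = +33.2°C.

ISA+33.2°C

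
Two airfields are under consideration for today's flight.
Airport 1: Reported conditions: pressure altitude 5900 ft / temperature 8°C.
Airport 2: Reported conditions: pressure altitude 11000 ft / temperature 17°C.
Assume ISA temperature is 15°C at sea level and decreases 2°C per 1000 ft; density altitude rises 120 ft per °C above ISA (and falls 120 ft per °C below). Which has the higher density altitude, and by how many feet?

Airport 1: ISA temp = 3.2°C, deviation +4.8°C, DA = 5900 + 120 × 4.8 = 6476 ft.
Airport 2: ISA temp = -7°C, deviation +24°C, DA = 11000 + 120 × 24 = 13880 ft.
Airport 2 is higher by 13880 − 6476 = 7404 ft.

Airport 2 by 7404 ft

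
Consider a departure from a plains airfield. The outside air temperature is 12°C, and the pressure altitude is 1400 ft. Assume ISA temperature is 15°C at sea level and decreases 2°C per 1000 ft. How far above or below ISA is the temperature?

ISA-0.2°C

ISA temperature at 1400 ft = 15 − 2 × (1400/1000) = 12.2°C.
Deviation = OAT − ISA = 12 − 12.2 = -0.2°C.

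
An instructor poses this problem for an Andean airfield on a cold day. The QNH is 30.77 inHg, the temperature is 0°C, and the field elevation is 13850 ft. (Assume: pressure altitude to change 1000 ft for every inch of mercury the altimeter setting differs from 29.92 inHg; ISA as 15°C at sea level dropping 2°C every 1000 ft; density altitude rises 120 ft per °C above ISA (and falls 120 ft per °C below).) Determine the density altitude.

14320 ft

Pressure altitude = 13850 + (29.92 − 30.77) × 1000 = 13850 + (-850) = 13000 ft.
ISA temperature at 13000 ft = 15 − 2 × (13000/1000) = -11°C.
ISA deviation = 0 − (-11) = +11°C.
Density altitude = 13000 + 120 × (11) = 14320 ft.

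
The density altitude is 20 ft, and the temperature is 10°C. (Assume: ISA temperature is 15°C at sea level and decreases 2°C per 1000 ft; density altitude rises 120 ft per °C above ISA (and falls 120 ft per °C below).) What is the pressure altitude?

DA = PA + 120 × (OAT − (15 − 2·PA/1000)) = PA + 120·OAT − 1800 + 0.24·PA = 1.24·PA + 120·OAT − 1800.
So 1.24·PA = 20 − 120 × 10 + 1800 = 620.
PA = 620 / 1.24 = 500 ft.

500 ft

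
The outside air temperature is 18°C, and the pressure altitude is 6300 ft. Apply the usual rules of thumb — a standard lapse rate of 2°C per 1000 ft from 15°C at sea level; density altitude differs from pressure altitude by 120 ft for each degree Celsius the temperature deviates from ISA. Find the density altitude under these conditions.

8172 ft

ISA temperature at 6300 ft = 15 − 2 × (6300/1000) = 2.4°C.
ISA deviation = 18 − 2.4 = +15.6°C.
Density altitude = 6300 + 120 × (15.6) = 6300 + (+1872) = 8172 ft.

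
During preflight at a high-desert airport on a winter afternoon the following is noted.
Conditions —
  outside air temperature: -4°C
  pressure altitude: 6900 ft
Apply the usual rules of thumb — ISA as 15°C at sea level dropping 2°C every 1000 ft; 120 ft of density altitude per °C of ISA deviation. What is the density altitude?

6276 ft

ISA temperature at 6900 ft = 15 − 2 × (6900/1000) = 1.2°C.
ISA deviation = -4 − 1.2 = -5.2°C.
Density altitude = 6900 + 120 × (-5.2) = 6900 + (-624) = 6276 ft.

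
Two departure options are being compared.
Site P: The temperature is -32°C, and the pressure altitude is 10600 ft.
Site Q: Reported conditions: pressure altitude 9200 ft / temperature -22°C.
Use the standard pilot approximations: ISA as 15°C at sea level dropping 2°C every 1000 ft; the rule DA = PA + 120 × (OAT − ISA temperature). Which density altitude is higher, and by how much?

Site P by 536 ft

Site P: ISA temp = -6.2°C, deviation -25.8°C, DA = 10600 + 120 × (-25.8) = 7504 ft.
Site Q: ISA temp = -3.4°C, deviation -18.6°C, DA = 9200 + 120 × (-18.6) = 6968 ft.
Site P is higher by 7504 − 6968 = 536 ft.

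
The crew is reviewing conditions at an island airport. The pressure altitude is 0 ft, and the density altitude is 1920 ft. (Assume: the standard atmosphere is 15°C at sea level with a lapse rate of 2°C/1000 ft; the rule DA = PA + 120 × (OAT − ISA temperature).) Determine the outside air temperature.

31°C

Density altitude − pressure altitude = 1920 − 0 = +1920 ft.
At 120 ft/°C that is an ISA deviation of 1920/120 = +16°C.
ISA temperature at 0 ft = 15 − 2 × (0/1000) = 15°C.
OAT = ISA + deviation = 15 + (+16) = 31°C.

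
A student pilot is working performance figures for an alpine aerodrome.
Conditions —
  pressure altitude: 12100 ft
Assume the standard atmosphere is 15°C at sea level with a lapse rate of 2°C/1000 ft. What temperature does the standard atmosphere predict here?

-9.2°C

ISA temperature = 15 − 2 × (12100/1000) = 15 − 24.2 = -9.2°C.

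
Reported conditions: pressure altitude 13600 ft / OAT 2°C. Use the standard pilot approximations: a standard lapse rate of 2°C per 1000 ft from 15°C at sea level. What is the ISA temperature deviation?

ISA+14.2°C

ISA temperature at 13600 ft = 15 − 2 × (13600/1000) = -12.2°C.
Deviation = OAT − ISA = 2 − (-12.2) = +14.2°C.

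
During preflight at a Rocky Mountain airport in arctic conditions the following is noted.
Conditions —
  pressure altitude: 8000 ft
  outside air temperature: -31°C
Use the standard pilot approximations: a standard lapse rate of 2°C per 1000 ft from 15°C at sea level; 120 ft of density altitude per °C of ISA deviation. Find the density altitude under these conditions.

ISA temperature at 8000 ft = 15 − 2 × (8000/1000) = -1°C.
ISA deviation = -31 − (-1) = -30°C.
Density altitude = 8000 + 120 × (-30) = 8000 + (-3600) = 4400 ft.

4400 ft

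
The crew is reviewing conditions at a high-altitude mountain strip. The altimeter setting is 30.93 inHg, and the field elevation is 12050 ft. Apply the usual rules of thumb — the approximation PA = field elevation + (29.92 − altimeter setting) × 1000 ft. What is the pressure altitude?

Pressure correction = (29.92 − 30.93) × 1000 = -1010 ft.
Pressure altitude = 12050 + (-1010) = 11040 ft.

11040 ft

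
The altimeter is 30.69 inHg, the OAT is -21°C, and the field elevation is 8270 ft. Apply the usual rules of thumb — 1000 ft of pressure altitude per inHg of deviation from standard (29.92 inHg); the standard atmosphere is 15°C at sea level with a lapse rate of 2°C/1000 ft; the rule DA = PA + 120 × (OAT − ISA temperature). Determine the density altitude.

Pressure altitude = 8270 + (29.92 − 30.69) × 1000 = 8270 + (-770) = 7500 ft.
ISA temperature at 7500 ft = 15 − 2 × (7500/1000) = 0°C.
ISA deviation = -21 − 0 = -21°C.
Density altitude = 7500 + 120 × (-21) = 4980 ft.

4980 ft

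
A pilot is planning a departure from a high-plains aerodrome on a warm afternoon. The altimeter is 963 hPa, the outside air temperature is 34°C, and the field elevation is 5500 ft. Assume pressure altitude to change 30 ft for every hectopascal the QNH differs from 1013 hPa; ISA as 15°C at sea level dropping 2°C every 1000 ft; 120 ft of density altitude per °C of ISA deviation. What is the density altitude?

10960 ft

Pressure altitude = 5500 + (1013 − 963) × 30 = 5500 + (+1500) = 7000 ft.
ISA temperature at 7000 ft = 15 − 2 × (7000/1000) = 1°C.
ISA deviation = 34 − 1 = +33°C.
Density altitude = 7000 + 120 × (33) = 10960 ft.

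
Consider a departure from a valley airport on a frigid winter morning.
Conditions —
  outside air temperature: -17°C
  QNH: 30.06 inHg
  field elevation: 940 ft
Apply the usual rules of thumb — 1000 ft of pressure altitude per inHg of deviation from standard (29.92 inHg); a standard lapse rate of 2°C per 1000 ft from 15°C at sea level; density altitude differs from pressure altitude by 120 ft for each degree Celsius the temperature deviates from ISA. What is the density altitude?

-2848 ft

Pressure altitude = 940 + (29.92 − 30.06) × 1000 = 940 + (-140) = 800 ft.
ISA temperature at 800 ft = 15 − 2 × (800/1000) = 13.4°C.
ISA deviation = -17 − 13.4 = -30.4°C.
Density altitude = 800 + 120 × (-30.4) = -2848 ft.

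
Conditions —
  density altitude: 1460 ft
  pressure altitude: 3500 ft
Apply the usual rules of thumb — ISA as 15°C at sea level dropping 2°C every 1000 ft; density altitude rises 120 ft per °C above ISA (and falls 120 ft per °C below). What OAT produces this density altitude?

-9°C

Density altitude − pressure altitude = 1460 − 3500 = -2040 ft.
At 120 ft/°C that is an ISA deviation of -2040/120 = -17°C.
ISA temperature at 3500 ft = 15 − 2 × (3500/1000) = 8°C.
OAT = ISA + deviation = 8 + (-17) = -9°C.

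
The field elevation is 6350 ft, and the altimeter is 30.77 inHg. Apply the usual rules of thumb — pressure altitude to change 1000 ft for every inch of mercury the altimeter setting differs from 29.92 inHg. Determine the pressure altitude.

5500 ft

Pressure correction = (29.92 − 30.77) × 1000 = -850 ft.
Pressure altitude = 6350 + (-850) = 5500 ft.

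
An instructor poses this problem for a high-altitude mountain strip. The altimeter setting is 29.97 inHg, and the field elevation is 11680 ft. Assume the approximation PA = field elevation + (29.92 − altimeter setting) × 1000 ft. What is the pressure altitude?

Pressure correction = (29.92 − 29.97) × 1000 = -50 ft.
Pressure altitude = 11680 + (-50) = 11630 ft.

11630 ft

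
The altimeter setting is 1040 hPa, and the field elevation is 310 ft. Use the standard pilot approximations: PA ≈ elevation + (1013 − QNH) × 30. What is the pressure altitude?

-500 ft

Pressure correction = (1013 − 1040) × 30 = -810 ft.
Pressure altitude = 310 + (-810) = -500 ft.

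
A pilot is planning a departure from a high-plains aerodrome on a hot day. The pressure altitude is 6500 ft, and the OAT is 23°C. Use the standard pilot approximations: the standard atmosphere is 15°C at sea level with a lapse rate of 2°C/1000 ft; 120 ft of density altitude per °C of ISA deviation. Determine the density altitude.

9020 ft

ISA temperature at 6500 ft = 15 − 2 × (6500/1000) = 2°C.
ISA deviation = 23 − 2 = +21°C.
Density altitude = 6500 + 120 × (21) = 6500 + (+2520) = 9020 ft.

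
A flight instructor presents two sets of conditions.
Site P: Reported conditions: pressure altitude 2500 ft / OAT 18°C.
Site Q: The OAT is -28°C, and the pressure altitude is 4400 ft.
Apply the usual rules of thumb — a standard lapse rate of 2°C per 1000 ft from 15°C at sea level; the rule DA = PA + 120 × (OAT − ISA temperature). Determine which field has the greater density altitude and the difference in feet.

Site P by 3164 ft

Site P: ISA temp = 10°C, deviation +8°C, DA = 2500 + 120 × 8 = 3460 ft.
Site Q: ISA temp = 6.2°C, deviation -34.2°C, DA = 4400 + 120 × (-34.2) = 296 ft.
Site P is higher by 3460 − 296 = 3164 ft.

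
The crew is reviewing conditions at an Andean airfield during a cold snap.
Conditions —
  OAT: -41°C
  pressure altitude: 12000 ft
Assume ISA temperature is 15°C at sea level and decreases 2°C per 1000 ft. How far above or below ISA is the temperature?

ISA temperature at 12000 ft = 15 − 2 × (12000/1000) = -9°C.
Deviation = OAT − ISA = -41 − (-9) = -32°C.

ISA-32°C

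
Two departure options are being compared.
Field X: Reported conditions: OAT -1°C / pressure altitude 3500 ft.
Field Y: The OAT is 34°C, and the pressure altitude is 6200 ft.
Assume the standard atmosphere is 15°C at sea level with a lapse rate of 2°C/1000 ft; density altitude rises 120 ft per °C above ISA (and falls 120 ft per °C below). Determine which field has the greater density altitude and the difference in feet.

Field X: ISA temp = 8°C, deviation -9°C, DA = 3500 + 120 × (-9) = 2420 ft.
Field Y: ISA temp = 2.6°C, deviation +31.4°C, DA = 6200 + 120 × 31.4 = 9968 ft.
Field Y is higher by 9968 − 2420 = 7548 ft.

Field Y by 7548 ft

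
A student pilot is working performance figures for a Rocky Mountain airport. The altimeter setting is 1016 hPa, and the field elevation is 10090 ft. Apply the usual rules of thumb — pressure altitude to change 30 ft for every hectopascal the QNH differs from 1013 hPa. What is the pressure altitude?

10000 ft

Pressure correction = (1013 − 1016) × 30 = -90 ft.
Pressure altitude = 10090 + (-90) = 10000 ft.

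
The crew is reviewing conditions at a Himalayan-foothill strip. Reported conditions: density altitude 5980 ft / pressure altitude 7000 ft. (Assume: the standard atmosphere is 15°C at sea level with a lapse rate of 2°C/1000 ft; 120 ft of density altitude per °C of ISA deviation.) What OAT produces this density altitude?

Density altitude − pressure altitude = 5980 − 7000 = -1020 ft.
At 120 ft/°C that is an ISA deviation of -1020/120 = -8.5°C.
ISA temperature at 7000 ft = 15 − 2 × (7000/1000) = 1°C.
OAT = ISA + deviation = 1 + (-8.5) = -7.5°C.

-7.5°C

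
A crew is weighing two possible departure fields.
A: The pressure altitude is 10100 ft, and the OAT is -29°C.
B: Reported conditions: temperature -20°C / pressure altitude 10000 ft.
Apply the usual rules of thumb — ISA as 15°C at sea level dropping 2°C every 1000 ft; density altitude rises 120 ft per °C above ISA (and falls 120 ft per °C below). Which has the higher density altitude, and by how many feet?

B by 956 ft

A: ISA temp = -5.2°C, deviation -23.8°C, DA = 10100 + 120 × (-23.8) = 7244 ft.
B: ISA temp = -5°C, deviation -15°C, DA = 10000 + 120 × (-15) = 8200 ft.
B is higher by 8200 − 7244 = 956 ft.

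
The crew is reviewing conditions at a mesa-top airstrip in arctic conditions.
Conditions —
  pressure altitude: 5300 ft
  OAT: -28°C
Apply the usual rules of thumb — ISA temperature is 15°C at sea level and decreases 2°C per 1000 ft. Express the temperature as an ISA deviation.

ISA-32.4°C

ISA temperature at 5300 ft = 15 − 2 × (5300/1000) = 4.4°C.
Deviation = OAT − ISA = -28 − 4.4 = -32.4°C.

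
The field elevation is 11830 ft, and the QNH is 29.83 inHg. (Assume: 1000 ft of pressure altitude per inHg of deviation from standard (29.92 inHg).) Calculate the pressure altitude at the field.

11920 ft

Pressure correction = (29.92 − 29.83) × 1000 = +90 ft.
Pressure altitude = 11830 + (+90) = 11920 ft.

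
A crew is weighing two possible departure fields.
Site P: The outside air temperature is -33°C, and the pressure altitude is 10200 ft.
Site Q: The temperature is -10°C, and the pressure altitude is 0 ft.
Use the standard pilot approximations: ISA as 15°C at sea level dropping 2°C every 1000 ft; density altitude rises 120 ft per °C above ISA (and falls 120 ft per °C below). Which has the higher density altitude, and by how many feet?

Site P: ISA temp = -5.4°C, deviation -27.6°C, DA = 10200 + 120 × (-27.6) = 6888 ft.
Site Q: ISA temp = 15°C, deviation -25°C, DA = 0 + 120 × (-25) = -3000 ft.
Site P is higher by 6888 − (-3000) = 9888 ft.

Site P by 9888 ft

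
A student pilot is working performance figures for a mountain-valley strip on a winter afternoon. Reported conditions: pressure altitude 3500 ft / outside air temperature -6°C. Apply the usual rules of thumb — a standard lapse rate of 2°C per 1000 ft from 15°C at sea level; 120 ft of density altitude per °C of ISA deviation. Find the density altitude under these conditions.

1820 ft

ISA temperature at 3500 ft = 15 − 2 × (3500/1000) = 8°C.
ISA deviation = -6 − 8 = -14°C.
Density altitude = 3500 + 120 × (-14) = 3500 + (-1680) = 1820 ft.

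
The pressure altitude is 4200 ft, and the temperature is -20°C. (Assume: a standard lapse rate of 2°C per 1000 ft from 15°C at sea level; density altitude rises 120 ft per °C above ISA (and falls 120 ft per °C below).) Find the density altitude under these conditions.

1008 ft

ISA temperature at 4200 ft = 15 − 2 × (4200/1000) = 6.6°C.
ISA deviation = -20 − 6.6 = -26.6°C.
Density altitude = 4200 + 120 × (-26.6) = 4200 + (-3192) = 1008 ft.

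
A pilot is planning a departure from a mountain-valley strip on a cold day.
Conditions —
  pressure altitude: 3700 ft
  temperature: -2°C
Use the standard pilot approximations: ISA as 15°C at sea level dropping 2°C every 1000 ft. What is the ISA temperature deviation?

ISA temperature at 3700 ft = 15 − 2 × (3700/1000) = 7.6°C.
Deviation = OAT − ISA = -2 − 7.6 = -9.6°C.

ISA-9.6°C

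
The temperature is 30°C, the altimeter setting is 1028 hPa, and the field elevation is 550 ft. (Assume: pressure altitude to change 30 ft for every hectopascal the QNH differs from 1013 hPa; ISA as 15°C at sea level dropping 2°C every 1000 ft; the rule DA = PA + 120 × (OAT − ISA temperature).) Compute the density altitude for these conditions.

1924 ft

Pressure altitude = 550 + (1013 − 1028) × 30 = 550 + (-450) = 100 ft.
ISA temperature at 100 ft = 15 − 2 × (100/1000) = 14.8°C.
ISA deviation = 30 − 14.8 = +15.2°C.
Density altitude = 100 + 120 × (15.2) = 1924 ft.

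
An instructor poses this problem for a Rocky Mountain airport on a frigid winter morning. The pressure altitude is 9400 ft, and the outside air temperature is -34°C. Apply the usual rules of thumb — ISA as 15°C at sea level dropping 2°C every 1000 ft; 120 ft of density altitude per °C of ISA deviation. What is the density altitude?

5776 ft

ISA temperature at 9400 ft = 15 − 2 × (9400/1000) = -3.8°C.
ISA deviation = -34 − (-3.8) = -30.2°C.
Density altitude = 9400 + 120 × (-30.2) = 9400 + (-3624) = 5776 ft.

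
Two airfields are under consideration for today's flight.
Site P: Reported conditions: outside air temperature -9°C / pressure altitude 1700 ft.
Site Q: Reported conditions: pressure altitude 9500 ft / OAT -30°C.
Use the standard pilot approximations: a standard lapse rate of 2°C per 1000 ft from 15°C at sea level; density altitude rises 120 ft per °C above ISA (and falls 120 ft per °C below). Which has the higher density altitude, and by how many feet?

Site P: ISA temp = 11.6°C, deviation -20.6°C, DA = 1700 + 120 × (-20.6) = -772 ft.
Site Q: ISA temp = -4°C, deviation -26°C, DA = 9500 + 120 × (-26) = 6380 ft.
Site Q is higher by 6380 − (-772) = 7152 ft.

Site Q by 7152 ft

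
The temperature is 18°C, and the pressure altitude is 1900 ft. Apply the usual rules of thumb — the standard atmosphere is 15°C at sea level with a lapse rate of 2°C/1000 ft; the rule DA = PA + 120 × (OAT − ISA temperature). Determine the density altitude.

2716 ft

ISA temperature at 1900 ft = 15 − 2 × (1900/1000) = 11.2°C.
ISA deviation = 18 − 11.2 = +6.8°C.
Density altitude = 1900 + 120 × (6.8) = 1900 + (+816) = 2716 ft.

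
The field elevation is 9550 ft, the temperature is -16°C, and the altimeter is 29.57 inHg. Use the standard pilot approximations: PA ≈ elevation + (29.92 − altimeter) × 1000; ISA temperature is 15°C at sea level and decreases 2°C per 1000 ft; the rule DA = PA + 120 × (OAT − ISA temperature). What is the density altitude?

8556 ft

Pressure altitude = 9550 + (29.92 − 29.57) × 1000 = 9550 + (+350) = 9900 ft.
ISA temperature at 9900 ft = 15 − 2 × (9900/1000) = -4.8°C.
ISA deviation = -16 − (-4.8) = -11.2°C.
Density altitude = 9900 + 120 × (-11.2) = 8556 ft.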